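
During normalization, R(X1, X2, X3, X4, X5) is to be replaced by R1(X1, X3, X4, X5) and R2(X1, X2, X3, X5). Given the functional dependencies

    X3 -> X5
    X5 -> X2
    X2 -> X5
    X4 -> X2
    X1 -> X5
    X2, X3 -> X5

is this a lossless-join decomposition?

Common attributes: R1 ∩ R2 = {X1, X3, X5}.
Closure of {X1, X3, X5}: X5 → X2 applies, adding X2. So (X1, X3, X5)⁺ = {X1, X2, X3, X5}.
This closure contains every attribute of R2, so R1 ∩ R2 → R2. The join is lossless.

Yes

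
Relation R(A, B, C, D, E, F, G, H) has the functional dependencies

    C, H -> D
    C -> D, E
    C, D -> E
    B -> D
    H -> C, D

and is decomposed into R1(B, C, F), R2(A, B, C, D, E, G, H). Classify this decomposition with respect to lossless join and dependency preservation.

Lossless test: (B, C)⁺ = {B, C, D, E}, which is a superkey of neither fragment — lossy.
Dependency preservation: every FD's attributes lie within a single fragment, so each can be enforced locally — preserved.

lossy but dependency-preserving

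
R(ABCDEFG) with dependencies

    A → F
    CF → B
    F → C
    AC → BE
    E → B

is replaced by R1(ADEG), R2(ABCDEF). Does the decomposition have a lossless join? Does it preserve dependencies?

Lossless test: (ADE)⁺ = {ABCDEF}, which contains all of one fragment — lossless.
Dependency preservation: every FD's attributes lie within a single fragment, so each can be enforced locally — preserved.

lossless and dependency-preserving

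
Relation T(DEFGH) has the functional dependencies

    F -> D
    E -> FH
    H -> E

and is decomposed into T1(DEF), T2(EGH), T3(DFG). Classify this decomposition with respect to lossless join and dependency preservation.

Lossless test (chase): Rows 1 and 2 agree on E; apply E→FH and equate their FH entries. Rows 1 and 2 agree on F; apply F→D and equate their D entries. Row 2 is now all distinguished symbols — the join is lossless.
Dependency preservation: E → FH is not contained in any single fragment, but the restricted closure of its left-hand side across the fragments still reaches the right-hand side; the remaining FDs each lie inside some fragment. All dependencies are preserved.

lossless and dependency-preserving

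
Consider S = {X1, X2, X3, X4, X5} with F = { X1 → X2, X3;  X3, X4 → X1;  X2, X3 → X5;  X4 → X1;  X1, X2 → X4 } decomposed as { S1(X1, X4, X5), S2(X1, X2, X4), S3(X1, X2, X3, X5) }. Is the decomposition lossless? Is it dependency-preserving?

Lossless test (chase): Rows 1 and 2 agree on X1; apply X1→X2, X3 and equate their X2, X3 entries. Rows 1 and 3 agree on X1; apply X1→X2, X3 and equate their X2, X3 entries. Rows 1 and 2 agree on X2, X3; apply X2, X3→X5 and equate their X5 entries. Rows 1 and 3 agree on X1, X2; apply X1, X2→X4 and equate their X4 entries. Row 1 is now all distinguished symbols — the join is lossless.
Dependency preservation: X3, X4 → X1 is not contained in any single fragment, but the restricted closure of its left-hand side across the fragments still reaches the right-hand side; the remaining FDs each lie inside some fragment. All dependencies are preserved.

lossless and dependency-preserving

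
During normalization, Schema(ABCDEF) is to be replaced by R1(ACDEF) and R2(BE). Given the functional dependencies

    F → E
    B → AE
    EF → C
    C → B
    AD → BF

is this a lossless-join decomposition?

Common attributes: R1 ∩ R2 = {E}.
No dependency enlarges {E}, so (E)⁺ = {E}.
The closure contains neither all of R1 = {ACDEF} nor all of R2 = {BE}, so the common attributes are not a superkey of either fragment. The join is lossy.

No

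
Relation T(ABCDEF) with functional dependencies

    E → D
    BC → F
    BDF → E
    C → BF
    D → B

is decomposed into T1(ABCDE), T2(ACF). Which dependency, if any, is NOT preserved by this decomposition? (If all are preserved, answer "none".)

BDF → E

Check BDF → E: no single fragment contains all of {BDEF}, and the restricted closure of {BDF} across the fragments never reaches {E}.
E → D is preserved.
BC → F is preserved.
C → BF is preserved.
D → B is preserved.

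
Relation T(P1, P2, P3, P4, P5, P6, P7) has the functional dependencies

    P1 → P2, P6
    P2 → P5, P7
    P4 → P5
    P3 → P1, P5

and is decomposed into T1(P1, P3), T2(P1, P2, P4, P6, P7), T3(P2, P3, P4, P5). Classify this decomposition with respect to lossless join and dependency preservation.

Lossless test (chase): Rows 1 and 2 agree on P1; apply P1→P2, P6 and equate their P2, P6 entries. Rows 1 and 2 agree on P2; apply P2→P5, P7 and equate their P5, P7 entries. Rows 1 and 3 agree on P2; apply P2→P5, P7 and equate their P5, P7 entries. Rows 1 and 3 agree on P3; apply P3→P1, P5 and equate their P1, P5 entries. Rows 1 and 3 agree on P1; apply P1→P2, P6 and equate their P2, P6 entries. Row 3 is now all distinguished symbols — the join is lossless.
Dependency preservation: P2 → P5, P7; P3 → P1, P5 are not contained in any single fragment, but the restricted closure of each left-hand side across the fragments still reaches the right-hand side; the remaining FDs each lie inside some fragment. All dependencies are preserved.

lossless and dependency-preserving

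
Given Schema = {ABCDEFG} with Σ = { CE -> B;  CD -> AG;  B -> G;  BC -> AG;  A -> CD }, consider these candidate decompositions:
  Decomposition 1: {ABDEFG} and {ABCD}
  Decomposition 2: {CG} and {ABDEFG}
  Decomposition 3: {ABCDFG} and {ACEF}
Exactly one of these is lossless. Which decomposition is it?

Decomposition 1

Decomposition 1: common = {ABD}, closure = {ABCDG} → lossless.
Decomposition 2: common = {G}, closure = {G} → lossy.
Decomposition 3: common = {ACF}, closure = {ACDFG} → lossy.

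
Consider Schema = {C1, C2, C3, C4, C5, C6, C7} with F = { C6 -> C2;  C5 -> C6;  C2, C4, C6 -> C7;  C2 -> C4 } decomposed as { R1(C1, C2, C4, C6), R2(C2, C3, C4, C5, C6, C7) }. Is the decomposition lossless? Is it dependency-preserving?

Lossless test: (C2, C4, C6)⁺ = {C2, C4, C6, C7}, which is a superkey of neither fragment — lossy.
Dependency preservation: every FD's attributes lie within a single fragment, so each can be enforced locally — preserved.

lossy but dependency-preserving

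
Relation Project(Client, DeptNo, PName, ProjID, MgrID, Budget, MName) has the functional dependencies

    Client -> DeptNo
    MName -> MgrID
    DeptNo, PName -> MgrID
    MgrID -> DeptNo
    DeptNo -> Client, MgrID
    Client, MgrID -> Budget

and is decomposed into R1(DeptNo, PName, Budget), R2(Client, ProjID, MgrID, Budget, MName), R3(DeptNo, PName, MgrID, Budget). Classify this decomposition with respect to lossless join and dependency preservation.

Lossless test (chase): Rows 1 and 3 agree on DeptNo, PName; apply DeptNo, PName→MgrID and equate their MgrID entries. Rows 1 and 2 agree on MgrID; apply MgrID→DeptNo and equate their DeptNo entries. Rows 1 and 2 agree on DeptNo; apply DeptNo→Client, MgrID and equate their Client, MgrID entries. Rows 1 and 3 agree on DeptNo; apply DeptNo→Client, MgrID and equate their Client, MgrID entries. No row becomes fully distinguished — the join is lossy.
Dependency preservation: Client → DeptNo; DeptNo → Client, MgrID are not contained in any single fragment, but the restricted closure of each left-hand side across the fragments still reaches the right-hand side; the remaining FDs each lie inside some fragment. All dependencies are preserved.

lossy but dependency-preserving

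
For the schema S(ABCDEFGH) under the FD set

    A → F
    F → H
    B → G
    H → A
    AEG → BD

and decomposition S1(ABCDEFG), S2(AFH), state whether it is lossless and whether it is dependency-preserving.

lossless and dependency-preserving

Lossless test: (AF)⁺ = {AFH}, which contains all of one fragment — lossless.
Dependency preservation: every FD's attributes lie within a single fragment, so each can be enforced locally — preserved.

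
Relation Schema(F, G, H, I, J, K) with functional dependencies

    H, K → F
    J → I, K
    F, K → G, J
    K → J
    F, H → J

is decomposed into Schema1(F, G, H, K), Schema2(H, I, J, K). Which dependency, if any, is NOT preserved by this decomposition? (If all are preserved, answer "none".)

H, K → F lies within Schema1.
J → I, K lies within Schema2.
F, K → G, J: restricted closure across fragments reaches G, J.
K → J lies within Schema2.
F, H → J: restricted closure across fragments reaches J.
Every dependency is enforceable on the fragments, so the decomposition is dependency-preserving.

none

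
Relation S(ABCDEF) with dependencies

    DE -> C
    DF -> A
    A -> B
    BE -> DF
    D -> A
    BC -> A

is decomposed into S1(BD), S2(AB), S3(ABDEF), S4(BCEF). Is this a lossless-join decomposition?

Yes

Chase test. Columns are ABCDEF; row i has aⱼ where attribute j ∈ Si, else bᵢⱼ.
Initial tableau (one row per fragment):
  row 1: b11 a2 b13 a4 b15 b16
  row 2: a1 a2 b23 b24 b25 b26
  row 3: a1 a2 b33 a4 a5 a6
  row 4: b41 a2 a3 b44 a5 a6
Rows 3 and 4 agree on BE; apply BE→DF and equate their DF entries.
Rows 1 and 3 agree on D; apply D→A and equate their A entries.
Rows 1 and 4 agree on D; apply D→A and equate their A entries.
Rows 3 and 4 agree on DE; apply DE→C and equate their C entries.
Row 3 is now all distinguished symbols — the join is lossless.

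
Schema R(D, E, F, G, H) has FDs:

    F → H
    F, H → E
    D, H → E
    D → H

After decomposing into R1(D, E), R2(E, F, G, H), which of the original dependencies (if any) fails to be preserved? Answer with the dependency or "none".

Check D → H: no single fragment contains all of {D, H}, and the restricted closure of {D} across the fragments never reaches {H}.
F → H is preserved.
F, H → E is preserved.
D, H → E is preserved.

D → H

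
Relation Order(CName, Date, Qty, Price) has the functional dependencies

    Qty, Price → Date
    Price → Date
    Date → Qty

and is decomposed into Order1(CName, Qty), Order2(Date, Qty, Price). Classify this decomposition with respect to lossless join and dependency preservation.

Lossless test: (Qty)⁺ = {Qty}, which is a superkey of neither fragment — lossy.
Dependency preservation: every FD's attributes lie within a single fragment, so each can be enforced locally — preserved.

lossy but dependency-preserving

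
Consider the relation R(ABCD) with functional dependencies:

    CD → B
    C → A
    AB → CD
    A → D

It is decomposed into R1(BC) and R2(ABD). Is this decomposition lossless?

Common attributes: R1 ∩ R2 = {B}.
No dependency enlarges {B}, so (B)⁺ = {B}.
The closure contains neither all of R1 = {BC} nor all of R2 = {ABD}, so the common attributes are not a superkey of either fragment. The join is lossy.

No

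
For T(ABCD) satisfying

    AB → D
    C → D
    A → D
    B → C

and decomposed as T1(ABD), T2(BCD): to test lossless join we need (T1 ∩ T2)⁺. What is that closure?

BCD

T1 ∩ T2 = {BD}.
B → C applies, adding C
Closure: {BCD}.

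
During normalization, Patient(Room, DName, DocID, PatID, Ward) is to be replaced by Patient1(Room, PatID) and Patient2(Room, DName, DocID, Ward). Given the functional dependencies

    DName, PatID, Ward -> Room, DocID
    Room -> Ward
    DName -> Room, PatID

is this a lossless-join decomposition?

No

Common attributes: Patient1 ∩ Patient2 = {Room}.
Closure of {Room}: Room → Ward applies, adding Ward. So (Room)⁺ = {Room, Ward}.
The closure contains neither all of Patient1 = {Room, PatID} nor all of Patient2 = {Room, DName, DocID, Ward}, so the common attributes are not a superkey of either fragment. The join is lossy.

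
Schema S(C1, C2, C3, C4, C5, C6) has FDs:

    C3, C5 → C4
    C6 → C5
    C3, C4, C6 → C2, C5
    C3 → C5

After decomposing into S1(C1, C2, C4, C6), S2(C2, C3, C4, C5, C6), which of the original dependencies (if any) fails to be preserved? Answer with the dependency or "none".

none

C3, C5 → C4 lies within S2.
C6 → C5 lies within S2.
C3, C4, C6 → C2, C5 lies within S2.
C3 → C5 lies within S2.
Every dependency is enforceable on the fragments, so the decomposition is dependency-preserving.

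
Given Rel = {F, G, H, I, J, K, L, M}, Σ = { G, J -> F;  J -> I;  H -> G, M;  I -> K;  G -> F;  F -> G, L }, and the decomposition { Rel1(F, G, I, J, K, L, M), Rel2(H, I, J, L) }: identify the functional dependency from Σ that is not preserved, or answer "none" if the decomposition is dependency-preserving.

Check H → G, M: no single fragment contains all of {G, H, M}, and the restricted closure of {H} across the fragments never reaches {G, M}.
G, J → F is preserved.
J → I is preserved.
I → K is preserved.
G → F is preserved.
F → G, L is preserved.

H -> G, M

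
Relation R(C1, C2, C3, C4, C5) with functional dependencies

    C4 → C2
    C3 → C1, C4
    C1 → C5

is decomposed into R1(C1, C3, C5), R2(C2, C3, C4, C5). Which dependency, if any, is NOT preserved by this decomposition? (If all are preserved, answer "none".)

C4 → C2 lies within R2.
C3 → C1, C4: restricted closure across fragments reaches C1, C4.
C1 → C5 lies within R1.
Every dependency is enforceable on the fragments, so the decomposition is dependency-preserving.

none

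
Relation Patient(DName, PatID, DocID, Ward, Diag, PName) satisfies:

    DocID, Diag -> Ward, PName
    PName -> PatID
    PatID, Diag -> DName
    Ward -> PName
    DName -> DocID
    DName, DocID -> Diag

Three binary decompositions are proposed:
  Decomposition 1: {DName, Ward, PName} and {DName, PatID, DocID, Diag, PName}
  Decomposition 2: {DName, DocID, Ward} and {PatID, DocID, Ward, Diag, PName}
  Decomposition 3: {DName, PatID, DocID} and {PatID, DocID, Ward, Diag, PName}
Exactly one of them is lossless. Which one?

Decomposition 1: common = {DName, PName}, closure = {DName, PatID, DocID, Ward, Diag, PName} → lossless.
Decomposition 2: common = {DocID, Ward}, closure = {PatID, DocID, Ward, PName} → lossy.
Decomposition 3: common = {PatID, DocID}, closure = {PatID, DocID} → lossy.

Decomposition 1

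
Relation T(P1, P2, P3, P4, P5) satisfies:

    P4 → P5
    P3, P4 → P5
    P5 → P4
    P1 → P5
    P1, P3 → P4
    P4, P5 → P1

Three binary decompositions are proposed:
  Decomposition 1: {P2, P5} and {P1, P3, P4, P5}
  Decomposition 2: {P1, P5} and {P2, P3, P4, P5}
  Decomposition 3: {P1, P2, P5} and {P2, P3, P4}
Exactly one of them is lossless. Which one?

Decomposition 1: common = {P5}, closure = {P1, P4, P5} → lossy.
Decomposition 2: common = {P5}, closure = {P1, P4, P5} → lossless.
Decomposition 3: common = {P2}, closure = {P2} → lossy.

Decomposition 2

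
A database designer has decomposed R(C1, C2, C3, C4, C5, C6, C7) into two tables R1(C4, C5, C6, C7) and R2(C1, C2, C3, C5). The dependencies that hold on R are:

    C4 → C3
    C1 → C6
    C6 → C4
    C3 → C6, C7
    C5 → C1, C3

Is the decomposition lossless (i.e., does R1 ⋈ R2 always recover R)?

Yes

Common attributes: R1 ∩ R2 = {C5}.
Closure of {C5}: C5 → C1, C3 applies, adding C1, C3; C1 → C6 applies, adding C6; C6 → C4 applies, adding C4; C3 → C6, C7 applies, adding C7. So (C5)⁺ = {C1, C3, C4, C5, C6, C7}.
This closure contains every attribute of R1, so R1 ∩ R2 → R1. The join is lossless.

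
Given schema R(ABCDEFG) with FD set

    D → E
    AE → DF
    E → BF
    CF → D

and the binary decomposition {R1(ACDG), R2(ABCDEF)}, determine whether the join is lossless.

Yes

Common attributes: R1 ∩ R2 = {ACD}.
Closure of {ACD}: D → E applies, adding E; AE → DF applies, adding F; E → BF applies, adding B. So (ACD)⁺ = {ABCDEF}.
This closure contains every attribute of R2, so R1 ∩ R2 → R2. The join is lossless.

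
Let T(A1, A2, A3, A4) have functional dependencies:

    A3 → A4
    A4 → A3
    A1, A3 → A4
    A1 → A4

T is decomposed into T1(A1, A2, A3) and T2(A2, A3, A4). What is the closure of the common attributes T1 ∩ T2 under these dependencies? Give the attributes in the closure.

T1 ∩ T2 = {A2, A3}.
A3 → A4 applies, adding A4
Closure: {A2, A3, A4}.

A2, A3, A4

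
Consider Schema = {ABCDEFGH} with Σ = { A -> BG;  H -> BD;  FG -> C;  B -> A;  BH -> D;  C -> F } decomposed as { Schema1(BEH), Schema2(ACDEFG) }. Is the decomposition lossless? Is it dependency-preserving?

Lossless test: (E)⁺ = {E}, which is a superkey of neither fragment — lossy.
Dependency preservation: the restricted closure of {A} across the fragments never reaches {BG}, so A → BG cannot be enforced without a join — not preserved.

lossy and not dependency-preserving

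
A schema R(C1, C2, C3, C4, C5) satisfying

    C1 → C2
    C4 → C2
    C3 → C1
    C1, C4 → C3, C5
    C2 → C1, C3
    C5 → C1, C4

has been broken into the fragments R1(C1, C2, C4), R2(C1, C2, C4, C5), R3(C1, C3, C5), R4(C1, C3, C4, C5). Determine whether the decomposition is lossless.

Yes

Chase test. Columns are C1, C2, C3, C4, C5; row i has aⱼ where attribute j ∈ Ri, else bᵢⱼ.
Initial tableau (one row per fragment):
  row 1: a1 a2 b13 a4 b15
  row 2: a1 a2 b23 a4 a5
  row 3: a1 b32 a3 b34 a5
  row 4: a1 b42 a3 a4 a5
Rows 1 and 3 agree on C1; apply C1→C2 and equate their C2 entries.
Rows 1 and 4 agree on C1; apply C1→C2 and equate their C2 entries.
Rows 1 and 2 agree on C1, C4; apply C1, C4→C3, C5 and equate their C3, C5 entries.
Rows 1 and 4 agree on C1, C4; apply C1, C4→C3, C5 and equate their C3, C5 entries.
Rows 1 and 3 agree on C5; apply C5→C1, C4 and equate their C1, C4 entries.
Row 1 is now all distinguished symbols — the join is lossless.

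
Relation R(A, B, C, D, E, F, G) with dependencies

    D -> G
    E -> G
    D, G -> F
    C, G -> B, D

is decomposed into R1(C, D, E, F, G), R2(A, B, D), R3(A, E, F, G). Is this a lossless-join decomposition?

No

Chase test. Columns are A, B, C, D, E, F, G; row i has aⱼ where attribute j ∈ Ri, else bᵢⱼ.
Initial tableau (one row per fragment):
  row 1: b11 b12 a3 a4 a5 a6 a7
  row 2: a1 a2 b23 a4 b25 b26 b27
  row 3: a1 b32 b33 b34 a5 a6 a7
Rows 1 and 2 agree on D; apply D→G and equate their G entries.
Rows 1 and 2 agree on D, G; apply D, G→F and equate their F entries.
No row becomes fully distinguished — the join is lossy.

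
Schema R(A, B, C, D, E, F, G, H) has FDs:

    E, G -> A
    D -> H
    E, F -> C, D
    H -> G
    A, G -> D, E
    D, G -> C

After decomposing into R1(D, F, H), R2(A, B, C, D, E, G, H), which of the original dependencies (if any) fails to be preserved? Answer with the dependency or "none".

E, F -> C, D

Check E, F → C, D: no single fragment contains all of {C, D, E, F}, and the restricted closure of {E, F} across the fragments never reaches {C, D}.
E, G → A is preserved.
D → H is preserved.
H → G is preserved.
A, G → D, E is preserved.
D, G → C is preserved.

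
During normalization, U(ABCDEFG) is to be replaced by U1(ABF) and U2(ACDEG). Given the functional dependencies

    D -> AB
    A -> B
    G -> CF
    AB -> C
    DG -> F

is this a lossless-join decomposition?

No

Common attributes: U1 ∩ U2 = {A}.
Closure of {A}: A → B applies, adding B; AB → C applies, adding C. So (A)⁺ = {ABC}.
The closure contains neither all of U1 = {ABF} nor all of U2 = {ACDEG}, so the common attributes are not a superkey of either fragment. The join is lossy.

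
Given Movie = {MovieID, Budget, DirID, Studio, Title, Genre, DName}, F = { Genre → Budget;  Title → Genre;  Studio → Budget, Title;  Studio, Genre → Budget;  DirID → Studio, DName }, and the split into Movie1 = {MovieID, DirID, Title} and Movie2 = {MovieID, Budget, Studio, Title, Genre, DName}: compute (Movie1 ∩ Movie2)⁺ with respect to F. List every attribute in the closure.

MovieID, Budget, Title, Genre

Movie1 ∩ Movie2 = {MovieID, Title}.
Title → Genre applies, adding Genre
Genre → Budget applies, adding Budget
Closure: {MovieID, Budget, Title, Genre}.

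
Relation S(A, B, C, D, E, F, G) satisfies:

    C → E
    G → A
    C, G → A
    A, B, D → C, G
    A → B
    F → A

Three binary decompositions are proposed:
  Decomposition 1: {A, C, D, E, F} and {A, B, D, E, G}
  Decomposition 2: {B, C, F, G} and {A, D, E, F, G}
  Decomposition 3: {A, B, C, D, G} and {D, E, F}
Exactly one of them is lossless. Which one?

Decomposition 1: common = {A, D, E}, closure = {A, B, C, D, E, G} → lossless.
Decomposition 2: common = {F, G}, closure = {A, B, F, G} → lossy.
Decomposition 3: common = {D}, closure = {D} → lossy.

Decomposition 1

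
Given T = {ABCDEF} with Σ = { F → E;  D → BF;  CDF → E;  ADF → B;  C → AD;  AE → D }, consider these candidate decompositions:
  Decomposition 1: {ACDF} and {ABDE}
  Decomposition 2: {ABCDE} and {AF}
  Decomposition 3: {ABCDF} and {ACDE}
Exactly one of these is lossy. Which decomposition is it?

Decomposition 2

Decomposition 1: common = {AD}, closure = {ABDEF} → lossless.
Decomposition 2: common = {A}, closure = {A} → lossy.
Decomposition 3: common = {ACD}, closure = {ABCDEF} → lossless.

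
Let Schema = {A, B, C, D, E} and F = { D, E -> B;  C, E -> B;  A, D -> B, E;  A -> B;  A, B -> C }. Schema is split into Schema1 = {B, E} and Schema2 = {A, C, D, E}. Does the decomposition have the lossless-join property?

No

Common attributes: Schema1 ∩ Schema2 = {E}.
No dependency enlarges {E}, so (E)⁺ = {E}.
The closure contains neither all of Schema1 = {B, E} nor all of Schema2 = {A, C, D, E}, so the common attributes are not a superkey of either fragment. The join is lossy.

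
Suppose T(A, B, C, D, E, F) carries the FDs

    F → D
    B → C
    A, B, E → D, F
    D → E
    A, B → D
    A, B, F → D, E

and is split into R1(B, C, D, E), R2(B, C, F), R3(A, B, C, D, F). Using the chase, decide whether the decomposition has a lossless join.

Yes

Chase test. Columns are A, B, C, D, E, F; row i has aⱼ where attribute j ∈ Ri, else bᵢⱼ.
Initial tableau (one row per fragment):
  row 1: b11 a2 a3 a4 a5 b16
  row 2: b21 a2 a3 b24 b25 a6
  row 3: a1 a2 a3 a4 b35 a6
Rows 2 and 3 agree on F; apply F→D and equate their D entries.
Rows 1 and 2 agree on D; apply D→E and equate their E entries.
Rows 1 and 3 agree on D; apply D→E and equate their E entries.
Row 3 is now all distinguished symbols — the join is lossless.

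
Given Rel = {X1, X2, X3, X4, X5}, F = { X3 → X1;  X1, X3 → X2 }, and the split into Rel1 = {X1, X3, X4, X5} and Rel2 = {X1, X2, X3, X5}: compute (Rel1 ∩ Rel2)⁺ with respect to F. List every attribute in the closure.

Rel1 ∩ Rel2 = {X1, X3, X5}.
X1, X3 → X2 applies, adding X2
Closure: {X1, X2, X3, X5}.

X1, X2, X3, X5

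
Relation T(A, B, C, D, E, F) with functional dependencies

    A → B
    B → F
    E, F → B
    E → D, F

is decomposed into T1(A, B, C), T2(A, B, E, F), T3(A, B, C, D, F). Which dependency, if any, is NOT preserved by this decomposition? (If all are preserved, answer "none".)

Check E → D, F: no single fragment contains all of {D, E, F}, and the restricted closure of {E} across the fragments never reaches {D, F}.
A → B is preserved.
B → F is preserved.
E, F → B is preserved.

E → D, F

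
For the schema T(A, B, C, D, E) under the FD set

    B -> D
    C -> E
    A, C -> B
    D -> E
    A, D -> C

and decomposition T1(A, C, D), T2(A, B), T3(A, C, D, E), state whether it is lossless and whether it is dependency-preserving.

Lossless test (chase): Rows 1 and 3 agree on C; apply C→E and equate their E entries. Rows 1 and 3 agree on A, C; apply A, C→B and equate their B entries. No row becomes fully distinguished — the join is lossy.
Dependency preservation: the restricted closure of {B} across the fragments never reaches {D}, so B → D cannot be enforced without a join — not preserved.

lossy and not dependency-preserving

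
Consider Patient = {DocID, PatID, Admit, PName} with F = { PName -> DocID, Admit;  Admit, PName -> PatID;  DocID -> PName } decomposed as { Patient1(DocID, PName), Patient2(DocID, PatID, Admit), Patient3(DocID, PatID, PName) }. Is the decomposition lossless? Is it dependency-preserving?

lossless and dependency-preserving

Lossless test (chase): Rows 1 and 3 agree on PName; apply PName→DocID, Admit and equate their DocID, Admit entries. Rows 1 and 3 agree on Admit, PName; apply Admit, PName→PatID and equate their PatID entries. Rows 1 and 2 agree on DocID; apply DocID→PName and equate their PName entries. Rows 1 and 2 agree on PName; apply PName→DocID, Admit and equate their DocID, Admit entries. Row 1 is now all distinguished symbols — the join is lossless.
Dependency preservation: PName → DocID, Admit; Admit, PName → PatID are not contained in any single fragment, but the restricted closure of each left-hand side across the fragments still reaches the right-hand side; the remaining FDs each lie inside some fragment. All dependencies are preserved.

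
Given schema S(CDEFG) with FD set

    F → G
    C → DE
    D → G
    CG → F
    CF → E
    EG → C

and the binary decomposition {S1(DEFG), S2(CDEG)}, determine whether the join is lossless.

Yes

Common attributes: S1 ∩ S2 = {DEG}.
Closure of {DEG}: EG → C applies, adding C; CG → F applies, adding F. So (DEG)⁺ = {CDEFG}.
This closure contains every attribute of S1, so S1 ∩ S2 → S1. The join is lossless.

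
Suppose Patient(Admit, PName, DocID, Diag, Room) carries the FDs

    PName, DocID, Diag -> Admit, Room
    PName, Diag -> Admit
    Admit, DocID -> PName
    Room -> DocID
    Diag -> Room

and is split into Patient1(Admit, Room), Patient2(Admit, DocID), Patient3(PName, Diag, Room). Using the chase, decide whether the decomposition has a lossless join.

Chase test. Columns are Admit, PName, DocID, Diag, Room; row i has aⱼ where attribute j ∈ Patienti, else bᵢⱼ.
Initial tableau (one row per fragment):
  row 1: a1 b12 b13 b14 a5
  row 2: a1 b22 a3 b24 b25
  row 3: b31 a2 b33 a4 a5
Rows 1 and 3 agree on Room; apply Room→DocID and equate their DocID entries.
No row becomes fully distinguished — the join is lossy.

No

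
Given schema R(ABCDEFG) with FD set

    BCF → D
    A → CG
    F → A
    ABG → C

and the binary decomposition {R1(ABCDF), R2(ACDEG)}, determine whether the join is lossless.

No

Common attributes: R1 ∩ R2 = {ACD}.
Closure of {ACD}: A → CG applies, adding G. So (ACD)⁺ = {ACDG}.
The closure contains neither all of R1 = {ABCDF} nor all of R2 = {ACDEG}, so the common attributes are not a superkey of either fragment. The join is lossy.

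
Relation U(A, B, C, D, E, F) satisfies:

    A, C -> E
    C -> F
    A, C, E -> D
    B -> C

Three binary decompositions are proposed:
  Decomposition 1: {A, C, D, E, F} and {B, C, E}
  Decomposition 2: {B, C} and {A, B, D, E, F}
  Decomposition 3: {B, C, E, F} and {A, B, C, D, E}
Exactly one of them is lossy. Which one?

Decomposition 1: common = {C, E}, closure = {C, E, F} → lossy.
Decomposition 2: common = {B}, closure = {B, C, F} → lossless.
Decomposition 3: common = {B, C, E}, closure = {B, C, E, F} → lossless.

Decomposition 1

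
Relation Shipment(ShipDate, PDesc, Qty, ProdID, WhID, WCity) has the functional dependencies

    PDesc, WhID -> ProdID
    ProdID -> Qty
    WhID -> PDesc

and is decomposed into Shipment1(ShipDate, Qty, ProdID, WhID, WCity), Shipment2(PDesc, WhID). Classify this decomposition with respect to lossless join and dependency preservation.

Lossless test: (WhID)⁺ = {PDesc, Qty, ProdID, WhID}, which contains all of one fragment — lossless.
Dependency preservation: PDesc, WhID → ProdID is not contained in any single fragment, but the restricted closure of its left-hand side across the fragments still reaches the right-hand side; the remaining FDs each lie inside some fragment. All dependencies are preserved.

lossless and dependency-preserving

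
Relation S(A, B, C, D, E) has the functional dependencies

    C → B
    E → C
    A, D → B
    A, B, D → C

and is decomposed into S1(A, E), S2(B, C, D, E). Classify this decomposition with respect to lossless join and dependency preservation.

Lossless test: (E)⁺ = {B, C, E}, which is a superkey of neither fragment — lossy.
Dependency preservation: the restricted closure of {A, D} across the fragments never reaches {B}, so A, D → B cannot be enforced without a join — not preserved.

lossy and not dependency-preserving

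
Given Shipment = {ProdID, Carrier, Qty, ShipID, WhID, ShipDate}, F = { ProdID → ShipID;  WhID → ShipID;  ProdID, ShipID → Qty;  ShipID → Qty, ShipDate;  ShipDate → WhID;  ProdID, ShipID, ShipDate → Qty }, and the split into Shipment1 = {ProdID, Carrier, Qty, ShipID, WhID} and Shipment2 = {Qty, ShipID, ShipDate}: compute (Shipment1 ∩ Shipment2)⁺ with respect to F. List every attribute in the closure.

Shipment1 ∩ Shipment2 = {Qty, ShipID}.
ShipID → Qty, ShipDate applies, adding ShipDate
ShipDate → WhID applies, adding WhID
Closure: {Qty, ShipID, WhID, ShipDate}.

Qty, ShipID, WhID, ShipDate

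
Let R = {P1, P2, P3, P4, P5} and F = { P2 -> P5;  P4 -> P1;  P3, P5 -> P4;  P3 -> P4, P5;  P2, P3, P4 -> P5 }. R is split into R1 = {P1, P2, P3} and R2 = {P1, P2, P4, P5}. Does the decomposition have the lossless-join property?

No

Common attributes: R1 ∩ R2 = {P1, P2}.
Closure of {P1, P2}: P2 → P5 applies, adding P5. So (P1, P2)⁺ = {P1, P2, P5}.
The closure contains neither all of R1 = {P1, P2, P3} nor all of R2 = {P1, P2, P4, P5}, so the common attributes are not a superkey of either fragment. The join is lossy.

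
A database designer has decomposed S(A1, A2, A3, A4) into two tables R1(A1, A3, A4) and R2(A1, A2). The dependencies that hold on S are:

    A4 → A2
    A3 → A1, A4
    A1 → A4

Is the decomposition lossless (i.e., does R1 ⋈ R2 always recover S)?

Yes

Common attributes: R1 ∩ R2 = {A1}.
Closure of {A1}: A1 → A4 applies, adding A4; A4 → A2 applies, adding A2. So (A1)⁺ = {A1, A2, A4}.
This closure contains every attribute of R2, so R1 ∩ R2 → R2. The join is lossless.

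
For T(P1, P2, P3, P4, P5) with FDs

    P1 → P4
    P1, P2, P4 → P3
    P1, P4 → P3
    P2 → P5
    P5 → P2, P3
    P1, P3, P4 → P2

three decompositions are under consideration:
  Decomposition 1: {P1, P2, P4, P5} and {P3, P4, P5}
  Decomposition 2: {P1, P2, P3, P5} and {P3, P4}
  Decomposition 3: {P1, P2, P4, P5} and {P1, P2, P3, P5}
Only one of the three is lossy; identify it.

Decomposition 1: common = {P4, P5}, closure = {P2, P3, P4, P5} → lossless.
Decomposition 2: common = {P3}, closure = {P3} → lossy.
Decomposition 3: common = {P1, P2, P5}, closure = {P1, P2, P3, P4, P5} → lossless.

Decomposition 2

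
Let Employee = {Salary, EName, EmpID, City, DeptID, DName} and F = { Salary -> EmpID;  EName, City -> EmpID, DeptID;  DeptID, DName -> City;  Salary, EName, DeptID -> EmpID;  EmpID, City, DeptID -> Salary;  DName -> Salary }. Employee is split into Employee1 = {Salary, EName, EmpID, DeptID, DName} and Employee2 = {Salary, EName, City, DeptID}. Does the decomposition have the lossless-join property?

Common attributes: Employee1 ∩ Employee2 = {Salary, EName, DeptID}.
Closure of {Salary, EName, DeptID}: Salary → EmpID applies, adding EmpID. So (Salary, EName, DeptID)⁺ = {Salary, EName, EmpID, DeptID}.
The closure contains neither all of Employee1 = {Salary, EName, EmpID, DeptID, DName} nor all of Employee2 = {Salary, EName, City, DeptID}, so the common attributes are not a superkey of either fragment. The join is lossy.

No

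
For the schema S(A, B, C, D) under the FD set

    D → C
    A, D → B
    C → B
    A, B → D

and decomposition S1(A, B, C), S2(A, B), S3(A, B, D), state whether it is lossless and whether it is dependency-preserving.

lossless but not dependency-preserving

Lossless test (chase): Rows 1 and 2 agree on A, B; apply A, B→D and equate their D entries. Rows 1 and 3 agree on A, B; apply A, B→D and equate their D entries. Rows 1 and 2 agree on D; apply D→C and equate their C entries. Rows 1 and 3 agree on D; apply D→C and equate their C entries. Row 1 is now all distinguished symbols — the join is lossless.
Dependency preservation: the restricted closure of {D} across the fragments never reaches {C}, so D → C cannot be enforced without a join — not preserved.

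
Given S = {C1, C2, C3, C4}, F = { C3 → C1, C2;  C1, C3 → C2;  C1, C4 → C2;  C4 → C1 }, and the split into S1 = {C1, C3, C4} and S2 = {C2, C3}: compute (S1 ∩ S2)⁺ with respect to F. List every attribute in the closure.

S1 ∩ S2 = {C3}.
C3 → C1, C2 applies, adding C1, C2
Closure: {C1, C2, C3}.

C1, C2, C3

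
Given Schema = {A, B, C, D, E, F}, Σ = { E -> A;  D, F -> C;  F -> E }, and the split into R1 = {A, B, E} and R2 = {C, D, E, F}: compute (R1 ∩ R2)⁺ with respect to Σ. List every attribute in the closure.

R1 ∩ R2 = {E}.
E → A applies, adding A
Closure: {A, E}.

A, E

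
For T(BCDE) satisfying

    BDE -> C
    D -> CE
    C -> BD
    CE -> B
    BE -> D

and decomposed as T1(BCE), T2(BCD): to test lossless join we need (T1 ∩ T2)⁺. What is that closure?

BCDE

T1 ∩ T2 = {BC}.
C → BD applies, adding D
D → CE applies, adding E
Closure: {BCDE}.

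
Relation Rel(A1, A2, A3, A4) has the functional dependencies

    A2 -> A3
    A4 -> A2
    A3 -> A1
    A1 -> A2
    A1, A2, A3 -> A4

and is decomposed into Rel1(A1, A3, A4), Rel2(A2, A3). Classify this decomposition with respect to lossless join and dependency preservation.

Lossless test: (A3)⁺ = {A1, A2, A3, A4}, which contains all of one fragment — lossless.
Dependency preservation: A4 → A2; A1 → A2; A1, A2, A3 → A4 are not contained in any single fragment, but the restricted closure of each left-hand side across the fragments still reaches the right-hand side; the remaining FDs each lie inside some fragment. All dependencies are preserved.

lossless and dependency-preserving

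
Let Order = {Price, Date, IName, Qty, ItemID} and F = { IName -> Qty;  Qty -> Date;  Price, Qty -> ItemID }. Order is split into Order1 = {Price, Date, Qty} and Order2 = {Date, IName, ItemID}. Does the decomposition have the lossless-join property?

No

Common attributes: Order1 ∩ Order2 = {Date}.
No dependency enlarges {Date}, so (Date)⁺ = {Date}.
The closure contains neither all of Order1 = {Price, Date, Qty} nor all of Order2 = {Date, IName, ItemID}, so the common attributes are not a superkey of either fragment. The join is lossy.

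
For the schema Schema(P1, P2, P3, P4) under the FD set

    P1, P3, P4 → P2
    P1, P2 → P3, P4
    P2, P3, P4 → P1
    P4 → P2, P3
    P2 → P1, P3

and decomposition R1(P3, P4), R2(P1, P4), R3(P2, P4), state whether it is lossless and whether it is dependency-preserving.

Lossless test (chase): Rows 1 and 2 agree on P4; apply P4→P2, P3 and equate their P2, P3 entries. Rows 1 and 3 agree on P4; apply P4→P2, P3 and equate their P2, P3 entries. Rows 1 and 2 agree on P2; apply P2→P1, P3 and equate their P1, P3 entries. Rows 1 and 3 agree on P2; apply P2→P1, P3 and equate their P1, P3 entries. Row 1 is now all distinguished symbols — the join is lossless.
Dependency preservation: P1, P3, P4 → P2; P1, P2 → P3, P4; P2, P3, P4 → P1; P4 → P2, P3; P2 → P1, P3 are not contained in any single fragment, but the restricted closure of each left-hand side across the fragments still reaches the right-hand side; the remaining FDs each lie inside some fragment. All dependencies are preserved.

lossless and dependency-preserving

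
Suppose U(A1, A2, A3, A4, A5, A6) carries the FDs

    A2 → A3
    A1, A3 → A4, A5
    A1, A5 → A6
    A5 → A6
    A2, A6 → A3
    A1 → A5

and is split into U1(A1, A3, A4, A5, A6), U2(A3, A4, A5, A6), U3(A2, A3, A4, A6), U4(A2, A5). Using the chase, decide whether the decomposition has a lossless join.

No

Chase test. Columns are A1, A2, A3, A4, A5, A6; row i has aⱼ where attribute j ∈ Ui, else bᵢⱼ.
Initial tableau (one row per fragment):
  row 1: a1 b12 a3 a4 a5 a6
  row 2: b21 b22 a3 a4 a5 a6
  row 3: b31 a2 a3 a4 b35 a6
  row 4: b41 a2 b43 b44 a5 b46
Rows 3 and 4 agree on A2; apply A2→A3 and equate their A3 entries.
Rows 1 and 4 agree on A5; apply A5→A6 and equate their A6 entries.
No row becomes fully distinguished — the join is lossy.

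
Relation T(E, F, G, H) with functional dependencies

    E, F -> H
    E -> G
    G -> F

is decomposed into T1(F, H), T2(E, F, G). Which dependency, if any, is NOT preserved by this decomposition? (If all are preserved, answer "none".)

E, F -> H

Check E, F → H: no single fragment contains all of {E, F, H}, and the restricted closure of {E, F} across the fragments never reaches {H}.
E → G is preserved.
G → F is preserved.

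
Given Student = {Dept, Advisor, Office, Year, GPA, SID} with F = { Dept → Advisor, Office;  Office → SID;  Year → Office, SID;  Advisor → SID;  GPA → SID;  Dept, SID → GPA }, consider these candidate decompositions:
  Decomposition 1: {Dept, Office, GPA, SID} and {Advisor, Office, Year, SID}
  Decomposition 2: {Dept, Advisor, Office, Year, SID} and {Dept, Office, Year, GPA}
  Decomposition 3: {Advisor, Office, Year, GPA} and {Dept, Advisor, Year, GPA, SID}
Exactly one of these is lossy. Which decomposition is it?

Decomposition 1: common = {Office, SID}, closure = {Office, SID} → lossy.
Decomposition 2: common = {Dept, Office, Year}, closure = {Dept, Advisor, Office, Year, GPA, SID} → lossless.
Decomposition 3: common = {Advisor, Year, GPA}, closure = {Advisor, Office, Year, GPA, SID} → lossless.

Decomposition 1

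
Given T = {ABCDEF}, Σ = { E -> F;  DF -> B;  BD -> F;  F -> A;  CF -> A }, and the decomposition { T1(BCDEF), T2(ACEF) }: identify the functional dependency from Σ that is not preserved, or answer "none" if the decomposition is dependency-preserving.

none

E → F lies within T1.
DF → B lies within T1.
BD → F lies within T1.
F → A lies within T2.
CF → A lies within T2.
Every dependency is enforceable on the fragments, so the decomposition is dependency-preserving.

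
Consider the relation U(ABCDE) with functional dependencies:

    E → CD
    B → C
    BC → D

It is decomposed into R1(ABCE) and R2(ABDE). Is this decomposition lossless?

Yes

Common attributes: R1 ∩ R2 = {ABE}.
Closure of {ABE}: E → CD applies, adding CD. So (ABE)⁺ = {ABCDE}.
This closure contains every attribute of R1, so R1 ∩ R2 → R1. The join is lossless.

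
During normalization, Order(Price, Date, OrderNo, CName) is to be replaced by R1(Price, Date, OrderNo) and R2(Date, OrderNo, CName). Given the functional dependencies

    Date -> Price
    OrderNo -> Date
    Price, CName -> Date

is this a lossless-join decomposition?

Common attributes: R1 ∩ R2 = {Date, OrderNo}.
Closure of {Date, OrderNo}: Date → Price applies, adding Price. So (Date, OrderNo)⁺ = {Price, Date, OrderNo}.
This closure contains every attribute of R1, so R1 ∩ R2 → R1. The join is lossless.

Yes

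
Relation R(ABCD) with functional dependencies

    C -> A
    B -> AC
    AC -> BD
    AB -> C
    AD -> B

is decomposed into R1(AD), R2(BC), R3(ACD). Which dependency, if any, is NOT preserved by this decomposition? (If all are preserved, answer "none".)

C → A lies within R3.
B → AC: restricted closure across fragments reaches AC.
AC → BD: restricted closure across fragments reaches BD.
AB → C: restricted closure across fragments reaches C.
AD → B: restricted closure across fragments reaches B.
Every dependency is enforceable on the fragments, so the decomposition is dependency-preserving.

none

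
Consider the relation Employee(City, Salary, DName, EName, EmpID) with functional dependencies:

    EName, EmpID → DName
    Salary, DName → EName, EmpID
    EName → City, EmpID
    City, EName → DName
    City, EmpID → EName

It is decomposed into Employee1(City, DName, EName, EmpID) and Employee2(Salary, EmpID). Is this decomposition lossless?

No

Common attributes: Employee1 ∩ Employee2 = {EmpID}.
No dependency enlarges {EmpID}, so (EmpID)⁺ = {EmpID}.
The closure contains neither all of Employee1 = {City, DName, EName, EmpID} nor all of Employee2 = {Salary, EmpID}, so the common attributes are not a superkey of either fragment. The join is lossy.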